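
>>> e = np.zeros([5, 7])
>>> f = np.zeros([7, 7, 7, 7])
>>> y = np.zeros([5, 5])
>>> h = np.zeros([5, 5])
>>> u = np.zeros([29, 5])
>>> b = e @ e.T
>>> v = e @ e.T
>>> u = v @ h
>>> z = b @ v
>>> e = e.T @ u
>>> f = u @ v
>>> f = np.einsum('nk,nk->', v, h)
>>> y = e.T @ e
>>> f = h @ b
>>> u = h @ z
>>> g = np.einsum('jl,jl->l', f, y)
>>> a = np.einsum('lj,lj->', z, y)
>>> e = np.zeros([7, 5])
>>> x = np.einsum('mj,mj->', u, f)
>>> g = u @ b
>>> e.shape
(7, 5)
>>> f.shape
(5, 5)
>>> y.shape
(5, 5)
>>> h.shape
(5, 5)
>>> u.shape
(5, 5)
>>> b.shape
(5, 5)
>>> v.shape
(5, 5)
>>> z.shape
(5, 5)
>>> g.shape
(5, 5)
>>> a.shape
()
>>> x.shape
()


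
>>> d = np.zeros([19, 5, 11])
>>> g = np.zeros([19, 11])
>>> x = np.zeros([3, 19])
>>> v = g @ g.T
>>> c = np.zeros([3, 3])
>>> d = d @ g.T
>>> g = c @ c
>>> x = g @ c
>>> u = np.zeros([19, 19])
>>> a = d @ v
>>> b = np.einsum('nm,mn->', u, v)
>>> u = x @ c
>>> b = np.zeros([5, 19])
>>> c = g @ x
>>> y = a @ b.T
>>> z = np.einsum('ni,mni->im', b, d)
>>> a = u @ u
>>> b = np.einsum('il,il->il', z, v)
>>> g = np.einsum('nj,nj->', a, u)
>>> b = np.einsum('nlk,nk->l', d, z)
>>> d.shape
(19, 5, 19)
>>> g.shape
()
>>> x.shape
(3, 3)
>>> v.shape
(19, 19)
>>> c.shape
(3, 3)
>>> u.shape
(3, 3)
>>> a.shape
(3, 3)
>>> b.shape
(5,)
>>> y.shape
(19, 5, 5)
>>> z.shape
(19, 19)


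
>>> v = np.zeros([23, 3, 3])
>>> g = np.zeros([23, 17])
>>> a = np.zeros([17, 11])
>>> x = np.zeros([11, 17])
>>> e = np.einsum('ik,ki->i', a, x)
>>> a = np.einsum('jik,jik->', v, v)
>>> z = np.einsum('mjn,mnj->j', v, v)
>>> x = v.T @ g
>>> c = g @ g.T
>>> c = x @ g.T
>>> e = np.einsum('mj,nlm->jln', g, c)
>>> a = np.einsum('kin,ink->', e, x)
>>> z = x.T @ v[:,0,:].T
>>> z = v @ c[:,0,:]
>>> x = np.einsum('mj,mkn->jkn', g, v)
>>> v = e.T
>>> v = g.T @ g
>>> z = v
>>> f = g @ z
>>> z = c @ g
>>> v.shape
(17, 17)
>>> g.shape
(23, 17)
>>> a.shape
()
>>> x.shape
(17, 3, 3)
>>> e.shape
(17, 3, 3)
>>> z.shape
(3, 3, 17)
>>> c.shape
(3, 3, 23)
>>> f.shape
(23, 17)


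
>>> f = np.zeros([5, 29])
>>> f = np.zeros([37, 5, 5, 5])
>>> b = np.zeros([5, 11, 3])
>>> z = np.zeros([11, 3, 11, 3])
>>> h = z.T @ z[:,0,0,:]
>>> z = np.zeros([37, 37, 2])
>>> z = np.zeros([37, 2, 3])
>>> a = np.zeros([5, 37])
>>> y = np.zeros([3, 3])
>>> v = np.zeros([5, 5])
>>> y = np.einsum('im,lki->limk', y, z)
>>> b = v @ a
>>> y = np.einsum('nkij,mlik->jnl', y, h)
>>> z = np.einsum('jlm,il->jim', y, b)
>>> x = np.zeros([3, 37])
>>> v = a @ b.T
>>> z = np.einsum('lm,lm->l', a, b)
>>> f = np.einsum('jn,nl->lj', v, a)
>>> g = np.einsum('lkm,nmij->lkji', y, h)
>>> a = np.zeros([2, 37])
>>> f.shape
(37, 5)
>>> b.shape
(5, 37)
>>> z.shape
(5,)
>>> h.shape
(3, 11, 3, 3)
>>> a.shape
(2, 37)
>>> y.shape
(2, 37, 11)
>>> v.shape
(5, 5)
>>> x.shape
(3, 37)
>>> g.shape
(2, 37, 3, 3)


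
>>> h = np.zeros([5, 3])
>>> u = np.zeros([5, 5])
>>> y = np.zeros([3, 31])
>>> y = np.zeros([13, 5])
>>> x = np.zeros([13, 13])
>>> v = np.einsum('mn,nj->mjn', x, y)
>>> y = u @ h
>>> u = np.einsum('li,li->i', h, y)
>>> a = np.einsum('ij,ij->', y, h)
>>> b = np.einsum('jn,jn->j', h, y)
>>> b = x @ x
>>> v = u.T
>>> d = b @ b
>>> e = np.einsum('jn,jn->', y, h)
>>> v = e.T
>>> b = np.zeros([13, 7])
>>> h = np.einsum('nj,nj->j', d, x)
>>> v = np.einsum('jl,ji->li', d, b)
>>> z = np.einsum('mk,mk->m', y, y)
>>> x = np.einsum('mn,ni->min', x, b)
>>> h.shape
(13,)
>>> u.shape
(3,)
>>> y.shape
(5, 3)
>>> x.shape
(13, 7, 13)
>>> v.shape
(13, 7)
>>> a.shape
()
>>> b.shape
(13, 7)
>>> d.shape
(13, 13)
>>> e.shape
()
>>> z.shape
(5,)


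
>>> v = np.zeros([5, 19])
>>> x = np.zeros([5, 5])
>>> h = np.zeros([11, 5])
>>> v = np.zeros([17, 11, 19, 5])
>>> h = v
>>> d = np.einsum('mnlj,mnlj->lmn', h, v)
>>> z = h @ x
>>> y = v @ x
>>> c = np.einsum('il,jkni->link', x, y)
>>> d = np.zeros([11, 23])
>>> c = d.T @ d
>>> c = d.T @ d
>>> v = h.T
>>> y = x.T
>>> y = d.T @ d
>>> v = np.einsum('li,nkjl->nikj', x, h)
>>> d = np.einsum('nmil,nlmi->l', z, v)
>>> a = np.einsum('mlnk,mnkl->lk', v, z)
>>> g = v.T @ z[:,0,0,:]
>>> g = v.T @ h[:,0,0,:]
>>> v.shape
(17, 5, 11, 19)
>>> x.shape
(5, 5)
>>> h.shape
(17, 11, 19, 5)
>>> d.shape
(5,)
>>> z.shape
(17, 11, 19, 5)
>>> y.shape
(23, 23)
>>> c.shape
(23, 23)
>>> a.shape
(5, 19)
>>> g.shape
(19, 11, 5, 5)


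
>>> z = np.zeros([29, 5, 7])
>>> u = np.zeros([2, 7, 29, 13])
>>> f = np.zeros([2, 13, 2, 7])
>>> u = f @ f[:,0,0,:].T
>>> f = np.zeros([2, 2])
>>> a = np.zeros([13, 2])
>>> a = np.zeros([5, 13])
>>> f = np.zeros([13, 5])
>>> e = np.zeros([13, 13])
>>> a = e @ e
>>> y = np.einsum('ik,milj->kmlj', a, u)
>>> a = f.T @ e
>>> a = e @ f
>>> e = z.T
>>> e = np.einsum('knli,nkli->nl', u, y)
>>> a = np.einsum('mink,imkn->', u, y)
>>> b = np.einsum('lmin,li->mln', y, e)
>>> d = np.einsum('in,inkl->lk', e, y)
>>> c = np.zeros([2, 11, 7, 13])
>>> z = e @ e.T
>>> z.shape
(13, 13)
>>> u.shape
(2, 13, 2, 2)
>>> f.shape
(13, 5)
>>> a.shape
()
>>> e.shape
(13, 2)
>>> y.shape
(13, 2, 2, 2)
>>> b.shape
(2, 13, 2)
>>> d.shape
(2, 2)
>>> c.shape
(2, 11, 7, 13)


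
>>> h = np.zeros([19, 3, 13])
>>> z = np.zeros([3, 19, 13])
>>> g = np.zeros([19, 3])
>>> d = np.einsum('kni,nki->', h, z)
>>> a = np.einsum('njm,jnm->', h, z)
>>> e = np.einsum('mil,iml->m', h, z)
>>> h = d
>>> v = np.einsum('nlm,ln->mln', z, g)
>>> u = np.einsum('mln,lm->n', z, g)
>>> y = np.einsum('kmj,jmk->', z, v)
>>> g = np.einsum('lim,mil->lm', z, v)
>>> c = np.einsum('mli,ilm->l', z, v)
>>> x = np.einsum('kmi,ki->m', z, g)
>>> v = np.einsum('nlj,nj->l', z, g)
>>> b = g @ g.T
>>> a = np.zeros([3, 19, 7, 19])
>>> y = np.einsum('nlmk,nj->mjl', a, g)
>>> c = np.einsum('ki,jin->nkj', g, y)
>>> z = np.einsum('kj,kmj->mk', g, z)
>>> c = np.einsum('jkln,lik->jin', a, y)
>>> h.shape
()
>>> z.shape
(19, 3)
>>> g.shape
(3, 13)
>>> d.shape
()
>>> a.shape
(3, 19, 7, 19)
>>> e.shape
(19,)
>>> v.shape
(19,)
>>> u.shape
(13,)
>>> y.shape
(7, 13, 19)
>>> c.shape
(3, 13, 19)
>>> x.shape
(19,)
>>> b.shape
(3, 3)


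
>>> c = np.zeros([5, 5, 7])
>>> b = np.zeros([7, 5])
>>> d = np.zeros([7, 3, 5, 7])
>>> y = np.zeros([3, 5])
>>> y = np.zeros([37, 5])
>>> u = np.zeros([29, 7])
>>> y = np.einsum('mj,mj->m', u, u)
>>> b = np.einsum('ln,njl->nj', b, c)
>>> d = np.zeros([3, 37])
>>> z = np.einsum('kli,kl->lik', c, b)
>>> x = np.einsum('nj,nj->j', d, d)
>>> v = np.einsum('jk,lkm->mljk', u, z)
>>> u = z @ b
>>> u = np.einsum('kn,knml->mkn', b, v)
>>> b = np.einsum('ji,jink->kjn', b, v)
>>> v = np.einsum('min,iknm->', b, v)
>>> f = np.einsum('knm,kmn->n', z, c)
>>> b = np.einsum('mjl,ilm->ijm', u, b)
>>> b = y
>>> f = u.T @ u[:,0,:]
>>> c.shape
(5, 5, 7)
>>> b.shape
(29,)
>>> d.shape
(3, 37)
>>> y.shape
(29,)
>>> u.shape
(29, 5, 5)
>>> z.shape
(5, 7, 5)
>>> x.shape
(37,)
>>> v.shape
()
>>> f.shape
(5, 5, 5)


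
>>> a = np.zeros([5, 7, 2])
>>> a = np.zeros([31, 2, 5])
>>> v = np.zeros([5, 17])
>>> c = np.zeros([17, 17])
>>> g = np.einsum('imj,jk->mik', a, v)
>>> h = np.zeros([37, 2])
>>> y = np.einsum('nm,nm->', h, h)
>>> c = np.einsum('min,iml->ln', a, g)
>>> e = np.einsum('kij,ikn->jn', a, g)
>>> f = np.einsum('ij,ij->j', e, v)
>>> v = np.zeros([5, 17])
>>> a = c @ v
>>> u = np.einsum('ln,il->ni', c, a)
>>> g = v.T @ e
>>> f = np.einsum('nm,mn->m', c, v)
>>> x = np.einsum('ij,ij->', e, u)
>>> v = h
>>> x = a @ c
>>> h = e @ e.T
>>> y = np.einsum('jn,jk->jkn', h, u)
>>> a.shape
(17, 17)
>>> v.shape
(37, 2)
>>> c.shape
(17, 5)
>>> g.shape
(17, 17)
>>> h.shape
(5, 5)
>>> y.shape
(5, 17, 5)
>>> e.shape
(5, 17)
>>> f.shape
(5,)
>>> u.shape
(5, 17)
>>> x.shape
(17, 5)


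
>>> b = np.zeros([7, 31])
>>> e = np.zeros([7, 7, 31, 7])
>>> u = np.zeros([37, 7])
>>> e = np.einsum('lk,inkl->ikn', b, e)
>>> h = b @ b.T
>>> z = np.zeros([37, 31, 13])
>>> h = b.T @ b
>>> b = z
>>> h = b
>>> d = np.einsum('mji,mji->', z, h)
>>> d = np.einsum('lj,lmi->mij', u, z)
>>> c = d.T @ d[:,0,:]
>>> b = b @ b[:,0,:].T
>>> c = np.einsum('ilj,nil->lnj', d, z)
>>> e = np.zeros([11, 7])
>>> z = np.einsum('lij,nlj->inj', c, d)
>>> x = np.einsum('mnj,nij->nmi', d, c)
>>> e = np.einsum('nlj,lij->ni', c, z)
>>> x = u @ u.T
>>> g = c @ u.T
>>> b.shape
(37, 31, 37)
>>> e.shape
(13, 31)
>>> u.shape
(37, 7)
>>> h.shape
(37, 31, 13)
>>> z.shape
(37, 31, 7)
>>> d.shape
(31, 13, 7)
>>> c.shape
(13, 37, 7)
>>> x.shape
(37, 37)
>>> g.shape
(13, 37, 37)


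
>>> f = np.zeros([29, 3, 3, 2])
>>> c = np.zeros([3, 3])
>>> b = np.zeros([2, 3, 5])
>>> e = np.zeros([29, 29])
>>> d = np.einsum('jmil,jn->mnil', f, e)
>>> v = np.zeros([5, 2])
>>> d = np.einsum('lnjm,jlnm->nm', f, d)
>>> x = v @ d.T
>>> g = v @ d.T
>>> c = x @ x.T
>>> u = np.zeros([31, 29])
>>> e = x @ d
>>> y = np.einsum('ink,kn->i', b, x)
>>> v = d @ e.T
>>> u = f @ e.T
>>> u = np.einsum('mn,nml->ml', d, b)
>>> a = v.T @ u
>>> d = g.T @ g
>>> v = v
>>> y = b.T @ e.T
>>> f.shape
(29, 3, 3, 2)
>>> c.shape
(5, 5)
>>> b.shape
(2, 3, 5)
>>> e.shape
(5, 2)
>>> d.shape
(3, 3)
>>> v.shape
(3, 5)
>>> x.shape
(5, 3)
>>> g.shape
(5, 3)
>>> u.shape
(3, 5)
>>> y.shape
(5, 3, 5)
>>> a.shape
(5, 5)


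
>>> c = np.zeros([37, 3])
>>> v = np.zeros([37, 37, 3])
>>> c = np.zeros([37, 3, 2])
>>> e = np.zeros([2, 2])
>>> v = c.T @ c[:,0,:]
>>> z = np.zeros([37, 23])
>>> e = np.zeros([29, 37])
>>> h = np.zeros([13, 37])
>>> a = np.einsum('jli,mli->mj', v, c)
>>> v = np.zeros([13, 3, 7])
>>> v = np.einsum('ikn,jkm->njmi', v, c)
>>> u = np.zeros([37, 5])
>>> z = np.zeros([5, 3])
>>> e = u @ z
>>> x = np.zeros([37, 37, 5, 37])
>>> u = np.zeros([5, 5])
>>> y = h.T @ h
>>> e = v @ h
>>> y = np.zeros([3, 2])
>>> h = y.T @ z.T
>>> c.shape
(37, 3, 2)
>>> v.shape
(7, 37, 2, 13)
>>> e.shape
(7, 37, 2, 37)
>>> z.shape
(5, 3)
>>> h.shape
(2, 5)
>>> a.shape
(37, 2)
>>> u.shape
(5, 5)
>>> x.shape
(37, 37, 5, 37)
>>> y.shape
(3, 2)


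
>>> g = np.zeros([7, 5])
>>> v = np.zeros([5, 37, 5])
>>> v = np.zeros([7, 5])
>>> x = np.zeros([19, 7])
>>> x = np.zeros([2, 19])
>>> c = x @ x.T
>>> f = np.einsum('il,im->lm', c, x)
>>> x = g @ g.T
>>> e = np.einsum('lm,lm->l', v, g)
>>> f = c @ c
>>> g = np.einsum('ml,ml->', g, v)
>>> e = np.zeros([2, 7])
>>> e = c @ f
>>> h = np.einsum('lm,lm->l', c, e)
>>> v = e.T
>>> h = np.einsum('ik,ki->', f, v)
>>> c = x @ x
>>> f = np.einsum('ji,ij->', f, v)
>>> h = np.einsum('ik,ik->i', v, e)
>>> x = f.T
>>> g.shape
()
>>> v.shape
(2, 2)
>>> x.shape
()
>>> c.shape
(7, 7)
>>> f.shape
()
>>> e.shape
(2, 2)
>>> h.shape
(2,)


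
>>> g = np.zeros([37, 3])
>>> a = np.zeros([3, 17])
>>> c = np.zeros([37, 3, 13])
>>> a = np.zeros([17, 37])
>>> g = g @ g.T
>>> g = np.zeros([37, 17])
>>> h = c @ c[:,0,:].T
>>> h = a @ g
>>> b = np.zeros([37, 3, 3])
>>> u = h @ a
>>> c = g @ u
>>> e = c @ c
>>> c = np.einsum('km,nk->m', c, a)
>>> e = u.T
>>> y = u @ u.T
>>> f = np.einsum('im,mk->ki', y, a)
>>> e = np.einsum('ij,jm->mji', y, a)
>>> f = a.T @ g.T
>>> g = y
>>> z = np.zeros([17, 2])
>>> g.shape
(17, 17)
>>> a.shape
(17, 37)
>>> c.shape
(37,)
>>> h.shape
(17, 17)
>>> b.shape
(37, 3, 3)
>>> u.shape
(17, 37)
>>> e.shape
(37, 17, 17)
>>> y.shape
(17, 17)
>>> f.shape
(37, 37)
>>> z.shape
(17, 2)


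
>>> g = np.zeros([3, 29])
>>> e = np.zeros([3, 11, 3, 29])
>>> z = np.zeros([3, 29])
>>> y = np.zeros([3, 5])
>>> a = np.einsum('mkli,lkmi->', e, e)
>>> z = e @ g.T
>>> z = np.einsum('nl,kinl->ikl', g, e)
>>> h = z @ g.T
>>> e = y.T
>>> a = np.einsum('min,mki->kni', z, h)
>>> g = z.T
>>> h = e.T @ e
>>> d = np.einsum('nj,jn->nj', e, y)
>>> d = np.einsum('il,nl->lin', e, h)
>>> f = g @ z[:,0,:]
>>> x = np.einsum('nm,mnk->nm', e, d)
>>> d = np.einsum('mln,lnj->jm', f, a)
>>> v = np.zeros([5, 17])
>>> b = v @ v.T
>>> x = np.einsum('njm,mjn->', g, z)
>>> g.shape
(29, 3, 11)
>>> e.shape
(5, 3)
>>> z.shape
(11, 3, 29)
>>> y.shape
(3, 5)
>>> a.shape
(3, 29, 3)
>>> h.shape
(3, 3)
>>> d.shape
(3, 29)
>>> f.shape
(29, 3, 29)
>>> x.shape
()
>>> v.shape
(5, 17)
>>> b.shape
(5, 5)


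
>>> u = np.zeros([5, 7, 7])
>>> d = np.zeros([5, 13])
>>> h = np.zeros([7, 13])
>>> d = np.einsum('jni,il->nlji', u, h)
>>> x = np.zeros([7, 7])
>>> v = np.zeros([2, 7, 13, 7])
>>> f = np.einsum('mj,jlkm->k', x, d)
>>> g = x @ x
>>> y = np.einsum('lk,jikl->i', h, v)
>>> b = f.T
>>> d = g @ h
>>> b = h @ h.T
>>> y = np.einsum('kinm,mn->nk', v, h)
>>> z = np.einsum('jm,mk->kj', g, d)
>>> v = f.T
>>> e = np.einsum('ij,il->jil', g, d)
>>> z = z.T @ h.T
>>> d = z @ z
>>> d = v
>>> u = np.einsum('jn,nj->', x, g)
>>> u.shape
()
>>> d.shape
(5,)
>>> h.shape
(7, 13)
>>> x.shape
(7, 7)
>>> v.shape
(5,)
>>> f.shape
(5,)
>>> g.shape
(7, 7)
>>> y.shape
(13, 2)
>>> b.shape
(7, 7)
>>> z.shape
(7, 7)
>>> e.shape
(7, 7, 13)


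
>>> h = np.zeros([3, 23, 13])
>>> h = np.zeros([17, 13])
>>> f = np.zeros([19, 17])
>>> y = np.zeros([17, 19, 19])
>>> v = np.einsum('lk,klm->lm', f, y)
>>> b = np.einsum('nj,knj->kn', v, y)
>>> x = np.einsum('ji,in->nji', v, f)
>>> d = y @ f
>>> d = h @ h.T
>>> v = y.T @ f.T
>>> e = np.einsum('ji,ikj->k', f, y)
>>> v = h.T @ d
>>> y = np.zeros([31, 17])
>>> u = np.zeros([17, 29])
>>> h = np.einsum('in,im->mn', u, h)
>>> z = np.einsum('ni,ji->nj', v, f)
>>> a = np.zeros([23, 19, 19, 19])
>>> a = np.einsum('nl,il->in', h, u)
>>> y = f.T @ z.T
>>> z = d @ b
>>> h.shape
(13, 29)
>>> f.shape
(19, 17)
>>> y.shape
(17, 13)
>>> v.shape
(13, 17)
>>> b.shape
(17, 19)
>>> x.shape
(17, 19, 19)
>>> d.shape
(17, 17)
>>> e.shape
(19,)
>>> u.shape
(17, 29)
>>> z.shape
(17, 19)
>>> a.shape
(17, 13)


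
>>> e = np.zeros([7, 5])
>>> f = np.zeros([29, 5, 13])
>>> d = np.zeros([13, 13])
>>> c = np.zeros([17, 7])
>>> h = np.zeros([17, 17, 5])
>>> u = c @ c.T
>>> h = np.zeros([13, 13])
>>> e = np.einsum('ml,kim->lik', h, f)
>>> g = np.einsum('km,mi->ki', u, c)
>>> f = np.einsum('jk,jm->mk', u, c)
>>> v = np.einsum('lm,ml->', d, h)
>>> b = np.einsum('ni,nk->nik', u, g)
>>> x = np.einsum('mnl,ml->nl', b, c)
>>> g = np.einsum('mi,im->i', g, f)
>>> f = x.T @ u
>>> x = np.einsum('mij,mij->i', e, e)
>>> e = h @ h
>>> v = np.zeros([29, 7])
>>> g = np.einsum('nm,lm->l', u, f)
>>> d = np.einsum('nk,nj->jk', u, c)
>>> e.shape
(13, 13)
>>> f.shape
(7, 17)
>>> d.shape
(7, 17)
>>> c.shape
(17, 7)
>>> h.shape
(13, 13)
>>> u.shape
(17, 17)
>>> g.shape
(7,)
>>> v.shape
(29, 7)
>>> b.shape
(17, 17, 7)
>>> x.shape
(5,)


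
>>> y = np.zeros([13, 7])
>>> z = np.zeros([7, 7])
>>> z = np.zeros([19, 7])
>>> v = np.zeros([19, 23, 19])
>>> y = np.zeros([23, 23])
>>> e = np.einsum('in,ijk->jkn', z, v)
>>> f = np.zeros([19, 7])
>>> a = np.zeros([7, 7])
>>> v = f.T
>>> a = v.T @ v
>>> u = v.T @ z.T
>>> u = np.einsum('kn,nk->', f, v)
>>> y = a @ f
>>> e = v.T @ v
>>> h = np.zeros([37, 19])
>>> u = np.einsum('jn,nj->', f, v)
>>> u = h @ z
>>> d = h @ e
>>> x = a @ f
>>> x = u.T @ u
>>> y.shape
(19, 7)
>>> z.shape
(19, 7)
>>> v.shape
(7, 19)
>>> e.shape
(19, 19)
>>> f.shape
(19, 7)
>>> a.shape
(19, 19)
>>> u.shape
(37, 7)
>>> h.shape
(37, 19)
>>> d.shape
(37, 19)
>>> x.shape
(7, 7)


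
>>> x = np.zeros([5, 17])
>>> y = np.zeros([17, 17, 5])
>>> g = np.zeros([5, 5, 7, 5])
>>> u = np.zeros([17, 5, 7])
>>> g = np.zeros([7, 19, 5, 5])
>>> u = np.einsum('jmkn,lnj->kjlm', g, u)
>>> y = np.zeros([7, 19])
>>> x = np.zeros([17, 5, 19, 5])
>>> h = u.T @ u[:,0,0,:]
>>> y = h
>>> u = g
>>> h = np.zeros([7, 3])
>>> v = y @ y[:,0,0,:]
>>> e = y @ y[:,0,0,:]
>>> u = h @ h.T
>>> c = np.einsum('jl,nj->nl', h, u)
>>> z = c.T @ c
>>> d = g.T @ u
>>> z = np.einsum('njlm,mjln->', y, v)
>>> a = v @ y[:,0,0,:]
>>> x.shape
(17, 5, 19, 5)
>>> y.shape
(19, 17, 7, 19)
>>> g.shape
(7, 19, 5, 5)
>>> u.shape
(7, 7)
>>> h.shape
(7, 3)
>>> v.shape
(19, 17, 7, 19)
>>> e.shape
(19, 17, 7, 19)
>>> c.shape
(7, 3)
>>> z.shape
()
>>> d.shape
(5, 5, 19, 7)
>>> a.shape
(19, 17, 7, 19)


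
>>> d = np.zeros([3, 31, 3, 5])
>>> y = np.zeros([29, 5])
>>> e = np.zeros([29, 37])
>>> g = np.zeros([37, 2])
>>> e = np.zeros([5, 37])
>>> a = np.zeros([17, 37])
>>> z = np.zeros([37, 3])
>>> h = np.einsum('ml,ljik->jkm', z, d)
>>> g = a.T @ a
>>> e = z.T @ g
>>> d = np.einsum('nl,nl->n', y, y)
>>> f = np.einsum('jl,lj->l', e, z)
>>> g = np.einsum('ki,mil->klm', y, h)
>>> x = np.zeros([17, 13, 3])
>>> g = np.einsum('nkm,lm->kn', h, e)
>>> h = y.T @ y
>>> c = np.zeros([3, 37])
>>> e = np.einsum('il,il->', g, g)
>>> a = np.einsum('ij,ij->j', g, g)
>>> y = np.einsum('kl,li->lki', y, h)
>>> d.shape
(29,)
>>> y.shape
(5, 29, 5)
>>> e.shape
()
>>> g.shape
(5, 31)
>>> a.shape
(31,)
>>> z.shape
(37, 3)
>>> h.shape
(5, 5)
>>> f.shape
(37,)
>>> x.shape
(17, 13, 3)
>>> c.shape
(3, 37)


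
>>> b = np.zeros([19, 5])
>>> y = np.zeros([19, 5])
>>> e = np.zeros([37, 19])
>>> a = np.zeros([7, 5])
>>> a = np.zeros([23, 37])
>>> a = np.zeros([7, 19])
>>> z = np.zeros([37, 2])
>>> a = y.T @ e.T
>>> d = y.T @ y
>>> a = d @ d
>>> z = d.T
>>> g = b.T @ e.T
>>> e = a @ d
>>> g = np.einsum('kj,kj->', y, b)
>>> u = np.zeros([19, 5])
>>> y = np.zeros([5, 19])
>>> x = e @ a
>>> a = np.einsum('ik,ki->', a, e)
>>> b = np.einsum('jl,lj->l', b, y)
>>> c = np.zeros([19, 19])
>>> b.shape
(5,)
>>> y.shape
(5, 19)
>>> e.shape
(5, 5)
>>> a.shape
()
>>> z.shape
(5, 5)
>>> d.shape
(5, 5)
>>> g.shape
()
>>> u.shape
(19, 5)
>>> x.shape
(5, 5)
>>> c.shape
(19, 19)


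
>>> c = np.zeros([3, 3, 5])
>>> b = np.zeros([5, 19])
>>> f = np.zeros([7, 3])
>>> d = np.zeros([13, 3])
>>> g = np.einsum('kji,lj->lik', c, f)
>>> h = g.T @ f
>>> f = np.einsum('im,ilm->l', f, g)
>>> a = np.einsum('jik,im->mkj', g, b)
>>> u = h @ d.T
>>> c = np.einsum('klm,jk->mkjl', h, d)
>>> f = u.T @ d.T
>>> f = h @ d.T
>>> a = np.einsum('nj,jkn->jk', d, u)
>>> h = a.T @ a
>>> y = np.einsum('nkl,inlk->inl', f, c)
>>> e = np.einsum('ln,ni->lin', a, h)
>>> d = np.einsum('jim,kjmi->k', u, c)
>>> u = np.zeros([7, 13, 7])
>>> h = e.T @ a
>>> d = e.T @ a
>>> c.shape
(3, 3, 13, 5)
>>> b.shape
(5, 19)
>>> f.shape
(3, 5, 13)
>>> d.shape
(5, 5, 5)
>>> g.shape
(7, 5, 3)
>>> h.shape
(5, 5, 5)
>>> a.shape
(3, 5)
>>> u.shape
(7, 13, 7)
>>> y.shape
(3, 3, 13)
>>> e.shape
(3, 5, 5)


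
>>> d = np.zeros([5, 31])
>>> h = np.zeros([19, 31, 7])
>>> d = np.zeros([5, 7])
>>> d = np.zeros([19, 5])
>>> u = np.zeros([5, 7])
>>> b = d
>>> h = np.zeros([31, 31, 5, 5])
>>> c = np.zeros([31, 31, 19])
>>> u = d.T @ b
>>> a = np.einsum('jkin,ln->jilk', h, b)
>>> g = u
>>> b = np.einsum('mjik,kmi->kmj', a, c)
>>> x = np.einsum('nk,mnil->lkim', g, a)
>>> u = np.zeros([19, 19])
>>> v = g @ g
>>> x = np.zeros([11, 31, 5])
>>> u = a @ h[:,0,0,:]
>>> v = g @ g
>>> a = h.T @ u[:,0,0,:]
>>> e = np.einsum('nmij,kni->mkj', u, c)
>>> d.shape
(19, 5)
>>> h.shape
(31, 31, 5, 5)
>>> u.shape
(31, 5, 19, 5)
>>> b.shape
(31, 31, 5)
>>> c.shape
(31, 31, 19)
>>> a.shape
(5, 5, 31, 5)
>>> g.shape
(5, 5)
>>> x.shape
(11, 31, 5)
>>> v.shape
(5, 5)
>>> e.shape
(5, 31, 5)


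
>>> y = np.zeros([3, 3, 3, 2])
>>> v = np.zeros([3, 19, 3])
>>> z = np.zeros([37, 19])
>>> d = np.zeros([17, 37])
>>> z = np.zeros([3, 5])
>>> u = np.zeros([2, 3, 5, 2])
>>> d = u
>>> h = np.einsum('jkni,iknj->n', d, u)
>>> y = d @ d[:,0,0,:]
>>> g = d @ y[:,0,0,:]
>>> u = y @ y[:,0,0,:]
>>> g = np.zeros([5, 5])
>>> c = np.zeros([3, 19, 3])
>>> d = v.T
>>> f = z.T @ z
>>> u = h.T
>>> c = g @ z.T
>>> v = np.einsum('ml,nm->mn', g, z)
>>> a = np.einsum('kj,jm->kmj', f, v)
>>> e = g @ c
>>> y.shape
(2, 3, 5, 2)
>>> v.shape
(5, 3)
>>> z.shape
(3, 5)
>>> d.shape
(3, 19, 3)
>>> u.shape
(5,)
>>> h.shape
(5,)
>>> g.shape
(5, 5)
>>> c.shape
(5, 3)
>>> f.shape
(5, 5)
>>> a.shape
(5, 3, 5)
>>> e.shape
(5, 3)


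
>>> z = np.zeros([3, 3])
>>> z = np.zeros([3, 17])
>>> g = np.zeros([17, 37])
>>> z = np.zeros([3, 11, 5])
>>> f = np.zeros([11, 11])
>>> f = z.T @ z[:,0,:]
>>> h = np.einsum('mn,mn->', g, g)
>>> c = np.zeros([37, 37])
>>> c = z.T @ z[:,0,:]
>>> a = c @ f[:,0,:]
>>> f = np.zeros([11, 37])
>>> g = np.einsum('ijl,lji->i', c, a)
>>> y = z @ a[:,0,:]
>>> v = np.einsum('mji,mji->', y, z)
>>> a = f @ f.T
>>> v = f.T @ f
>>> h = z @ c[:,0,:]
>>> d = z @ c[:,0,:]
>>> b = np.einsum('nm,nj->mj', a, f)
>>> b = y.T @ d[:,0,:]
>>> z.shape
(3, 11, 5)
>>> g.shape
(5,)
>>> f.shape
(11, 37)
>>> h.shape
(3, 11, 5)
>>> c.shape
(5, 11, 5)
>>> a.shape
(11, 11)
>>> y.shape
(3, 11, 5)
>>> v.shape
(37, 37)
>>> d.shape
(3, 11, 5)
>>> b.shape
(5, 11, 5)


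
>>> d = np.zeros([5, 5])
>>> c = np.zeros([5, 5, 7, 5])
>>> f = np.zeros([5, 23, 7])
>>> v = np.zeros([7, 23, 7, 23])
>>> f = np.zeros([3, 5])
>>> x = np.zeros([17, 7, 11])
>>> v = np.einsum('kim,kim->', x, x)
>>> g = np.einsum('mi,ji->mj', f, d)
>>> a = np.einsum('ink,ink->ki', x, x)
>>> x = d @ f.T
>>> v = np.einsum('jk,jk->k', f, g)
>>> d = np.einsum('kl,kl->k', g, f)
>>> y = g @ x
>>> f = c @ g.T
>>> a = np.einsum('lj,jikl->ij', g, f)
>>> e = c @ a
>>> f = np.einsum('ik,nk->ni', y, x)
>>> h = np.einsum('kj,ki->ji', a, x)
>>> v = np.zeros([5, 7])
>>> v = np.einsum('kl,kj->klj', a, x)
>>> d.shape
(3,)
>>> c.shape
(5, 5, 7, 5)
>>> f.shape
(5, 3)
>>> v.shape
(5, 5, 3)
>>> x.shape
(5, 3)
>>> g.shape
(3, 5)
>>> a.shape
(5, 5)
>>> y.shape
(3, 3)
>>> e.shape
(5, 5, 7, 5)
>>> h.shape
(5, 3)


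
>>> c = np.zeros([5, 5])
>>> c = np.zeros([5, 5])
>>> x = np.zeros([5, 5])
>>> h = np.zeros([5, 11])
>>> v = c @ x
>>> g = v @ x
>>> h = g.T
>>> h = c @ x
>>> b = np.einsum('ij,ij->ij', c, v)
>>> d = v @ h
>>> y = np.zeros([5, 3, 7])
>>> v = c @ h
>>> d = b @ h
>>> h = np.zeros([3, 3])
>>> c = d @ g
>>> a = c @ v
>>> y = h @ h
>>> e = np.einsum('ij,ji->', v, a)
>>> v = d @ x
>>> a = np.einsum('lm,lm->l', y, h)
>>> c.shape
(5, 5)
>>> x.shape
(5, 5)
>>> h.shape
(3, 3)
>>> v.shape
(5, 5)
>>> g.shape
(5, 5)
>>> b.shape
(5, 5)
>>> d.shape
(5, 5)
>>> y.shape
(3, 3)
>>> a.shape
(3,)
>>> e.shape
()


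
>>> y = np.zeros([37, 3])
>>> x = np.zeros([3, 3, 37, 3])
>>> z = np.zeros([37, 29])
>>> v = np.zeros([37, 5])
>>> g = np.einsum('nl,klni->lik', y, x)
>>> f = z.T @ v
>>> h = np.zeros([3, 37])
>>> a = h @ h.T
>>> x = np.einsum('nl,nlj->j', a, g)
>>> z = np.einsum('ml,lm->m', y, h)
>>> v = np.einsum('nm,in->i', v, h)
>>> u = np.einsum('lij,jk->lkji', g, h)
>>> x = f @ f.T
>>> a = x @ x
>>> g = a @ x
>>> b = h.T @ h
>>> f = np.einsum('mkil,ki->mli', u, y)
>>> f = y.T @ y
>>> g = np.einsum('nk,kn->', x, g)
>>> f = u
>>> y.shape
(37, 3)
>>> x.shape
(29, 29)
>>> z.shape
(37,)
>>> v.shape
(3,)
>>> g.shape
()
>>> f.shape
(3, 37, 3, 3)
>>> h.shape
(3, 37)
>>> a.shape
(29, 29)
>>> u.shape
(3, 37, 3, 3)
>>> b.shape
(37, 37)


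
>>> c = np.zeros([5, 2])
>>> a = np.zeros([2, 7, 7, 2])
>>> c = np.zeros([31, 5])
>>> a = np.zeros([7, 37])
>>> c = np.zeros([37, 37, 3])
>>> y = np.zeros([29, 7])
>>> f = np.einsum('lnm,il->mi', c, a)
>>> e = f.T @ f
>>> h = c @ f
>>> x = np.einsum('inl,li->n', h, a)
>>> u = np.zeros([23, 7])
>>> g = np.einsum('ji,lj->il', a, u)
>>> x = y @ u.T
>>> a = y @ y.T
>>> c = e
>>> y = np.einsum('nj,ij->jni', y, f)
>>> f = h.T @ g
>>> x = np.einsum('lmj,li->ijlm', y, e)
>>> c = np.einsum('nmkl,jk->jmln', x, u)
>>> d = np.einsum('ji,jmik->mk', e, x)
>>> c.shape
(23, 3, 29, 7)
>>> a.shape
(29, 29)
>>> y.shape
(7, 29, 3)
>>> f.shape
(7, 37, 23)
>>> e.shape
(7, 7)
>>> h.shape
(37, 37, 7)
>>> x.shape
(7, 3, 7, 29)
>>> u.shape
(23, 7)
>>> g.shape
(37, 23)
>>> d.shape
(3, 29)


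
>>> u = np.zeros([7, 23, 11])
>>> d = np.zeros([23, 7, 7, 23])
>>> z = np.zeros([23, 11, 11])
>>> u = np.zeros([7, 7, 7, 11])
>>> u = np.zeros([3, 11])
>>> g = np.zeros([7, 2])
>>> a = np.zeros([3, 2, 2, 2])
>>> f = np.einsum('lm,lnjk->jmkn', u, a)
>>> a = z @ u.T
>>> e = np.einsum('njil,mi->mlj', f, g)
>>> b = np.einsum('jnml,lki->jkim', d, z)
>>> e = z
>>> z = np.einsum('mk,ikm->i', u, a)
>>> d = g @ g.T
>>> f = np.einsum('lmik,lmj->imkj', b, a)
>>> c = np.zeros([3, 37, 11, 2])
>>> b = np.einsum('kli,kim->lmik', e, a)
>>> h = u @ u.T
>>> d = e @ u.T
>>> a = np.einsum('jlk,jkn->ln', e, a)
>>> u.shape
(3, 11)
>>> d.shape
(23, 11, 3)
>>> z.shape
(23,)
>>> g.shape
(7, 2)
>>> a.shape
(11, 3)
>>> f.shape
(11, 11, 7, 3)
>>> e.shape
(23, 11, 11)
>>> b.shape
(11, 3, 11, 23)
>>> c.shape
(3, 37, 11, 2)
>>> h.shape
(3, 3)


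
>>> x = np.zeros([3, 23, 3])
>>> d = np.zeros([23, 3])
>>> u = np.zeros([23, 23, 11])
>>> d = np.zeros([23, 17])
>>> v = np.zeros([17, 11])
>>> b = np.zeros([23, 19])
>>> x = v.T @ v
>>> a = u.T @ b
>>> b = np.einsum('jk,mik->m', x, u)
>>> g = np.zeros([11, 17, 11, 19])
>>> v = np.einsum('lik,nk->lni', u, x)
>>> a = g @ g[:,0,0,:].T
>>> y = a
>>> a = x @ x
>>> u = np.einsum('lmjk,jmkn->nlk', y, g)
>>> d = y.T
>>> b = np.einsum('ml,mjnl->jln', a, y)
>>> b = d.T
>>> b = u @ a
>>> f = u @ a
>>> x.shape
(11, 11)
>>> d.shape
(11, 11, 17, 11)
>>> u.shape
(19, 11, 11)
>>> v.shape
(23, 11, 23)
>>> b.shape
(19, 11, 11)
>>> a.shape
(11, 11)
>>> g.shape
(11, 17, 11, 19)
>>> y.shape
(11, 17, 11, 11)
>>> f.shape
(19, 11, 11)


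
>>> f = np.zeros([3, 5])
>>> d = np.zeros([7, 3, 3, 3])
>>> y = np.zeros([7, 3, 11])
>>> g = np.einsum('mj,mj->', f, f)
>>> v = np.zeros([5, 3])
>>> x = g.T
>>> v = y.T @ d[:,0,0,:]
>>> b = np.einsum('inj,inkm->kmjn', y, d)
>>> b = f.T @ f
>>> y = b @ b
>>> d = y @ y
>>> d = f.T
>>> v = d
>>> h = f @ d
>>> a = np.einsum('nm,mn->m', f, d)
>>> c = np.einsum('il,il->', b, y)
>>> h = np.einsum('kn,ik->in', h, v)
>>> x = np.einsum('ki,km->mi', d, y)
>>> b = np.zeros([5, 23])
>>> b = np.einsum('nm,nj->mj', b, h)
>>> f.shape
(3, 5)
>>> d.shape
(5, 3)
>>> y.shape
(5, 5)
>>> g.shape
()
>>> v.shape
(5, 3)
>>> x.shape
(5, 3)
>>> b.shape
(23, 3)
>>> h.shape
(5, 3)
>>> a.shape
(5,)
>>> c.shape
()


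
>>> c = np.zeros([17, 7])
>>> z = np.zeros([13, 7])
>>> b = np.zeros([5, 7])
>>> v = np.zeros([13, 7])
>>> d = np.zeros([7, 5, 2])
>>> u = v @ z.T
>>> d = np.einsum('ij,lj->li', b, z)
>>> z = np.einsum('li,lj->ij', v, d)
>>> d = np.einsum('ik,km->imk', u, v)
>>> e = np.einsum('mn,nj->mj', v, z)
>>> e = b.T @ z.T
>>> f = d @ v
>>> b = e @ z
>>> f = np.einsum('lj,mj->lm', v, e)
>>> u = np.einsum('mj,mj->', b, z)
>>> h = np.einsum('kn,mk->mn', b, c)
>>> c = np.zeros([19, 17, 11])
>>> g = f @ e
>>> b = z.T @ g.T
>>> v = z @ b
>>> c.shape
(19, 17, 11)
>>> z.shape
(7, 5)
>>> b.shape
(5, 13)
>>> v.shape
(7, 13)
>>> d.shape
(13, 7, 13)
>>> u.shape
()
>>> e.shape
(7, 7)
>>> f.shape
(13, 7)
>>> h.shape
(17, 5)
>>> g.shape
(13, 7)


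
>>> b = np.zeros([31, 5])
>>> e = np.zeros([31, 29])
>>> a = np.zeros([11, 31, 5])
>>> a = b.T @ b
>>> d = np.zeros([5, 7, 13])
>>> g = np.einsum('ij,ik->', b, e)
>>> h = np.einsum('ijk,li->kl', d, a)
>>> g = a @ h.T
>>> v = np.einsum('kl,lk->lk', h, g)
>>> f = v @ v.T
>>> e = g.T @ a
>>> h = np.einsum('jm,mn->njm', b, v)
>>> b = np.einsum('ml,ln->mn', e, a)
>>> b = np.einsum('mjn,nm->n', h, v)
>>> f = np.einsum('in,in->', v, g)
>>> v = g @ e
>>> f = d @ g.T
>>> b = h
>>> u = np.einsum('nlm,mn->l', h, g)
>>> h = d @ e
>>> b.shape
(13, 31, 5)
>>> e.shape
(13, 5)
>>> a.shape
(5, 5)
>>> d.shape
(5, 7, 13)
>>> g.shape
(5, 13)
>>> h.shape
(5, 7, 5)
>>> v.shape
(5, 5)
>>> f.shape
(5, 7, 5)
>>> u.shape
(31,)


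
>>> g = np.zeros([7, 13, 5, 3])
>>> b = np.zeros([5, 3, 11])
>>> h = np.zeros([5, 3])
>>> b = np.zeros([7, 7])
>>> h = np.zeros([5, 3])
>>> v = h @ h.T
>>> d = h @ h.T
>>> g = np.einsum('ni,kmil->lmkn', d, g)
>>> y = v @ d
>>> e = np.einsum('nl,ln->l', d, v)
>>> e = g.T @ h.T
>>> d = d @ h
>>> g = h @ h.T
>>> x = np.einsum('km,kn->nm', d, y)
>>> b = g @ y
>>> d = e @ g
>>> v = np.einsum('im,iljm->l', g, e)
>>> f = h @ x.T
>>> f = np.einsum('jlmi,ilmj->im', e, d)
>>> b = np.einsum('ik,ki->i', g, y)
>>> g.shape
(5, 5)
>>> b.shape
(5,)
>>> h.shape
(5, 3)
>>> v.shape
(7,)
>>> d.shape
(5, 7, 13, 5)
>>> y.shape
(5, 5)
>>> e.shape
(5, 7, 13, 5)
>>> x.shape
(5, 3)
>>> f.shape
(5, 13)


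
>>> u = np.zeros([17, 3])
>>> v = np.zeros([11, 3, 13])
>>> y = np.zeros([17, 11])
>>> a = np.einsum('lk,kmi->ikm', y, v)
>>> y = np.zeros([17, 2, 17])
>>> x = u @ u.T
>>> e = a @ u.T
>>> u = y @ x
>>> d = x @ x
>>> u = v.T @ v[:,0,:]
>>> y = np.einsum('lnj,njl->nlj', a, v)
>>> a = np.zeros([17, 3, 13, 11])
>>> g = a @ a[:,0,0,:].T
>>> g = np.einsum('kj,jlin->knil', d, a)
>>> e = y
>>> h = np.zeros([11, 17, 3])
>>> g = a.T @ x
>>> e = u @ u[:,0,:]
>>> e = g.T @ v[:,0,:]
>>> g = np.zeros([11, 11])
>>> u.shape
(13, 3, 13)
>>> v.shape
(11, 3, 13)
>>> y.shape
(11, 13, 3)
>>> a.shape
(17, 3, 13, 11)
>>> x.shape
(17, 17)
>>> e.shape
(17, 3, 13, 13)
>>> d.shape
(17, 17)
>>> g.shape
(11, 11)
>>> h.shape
(11, 17, 3)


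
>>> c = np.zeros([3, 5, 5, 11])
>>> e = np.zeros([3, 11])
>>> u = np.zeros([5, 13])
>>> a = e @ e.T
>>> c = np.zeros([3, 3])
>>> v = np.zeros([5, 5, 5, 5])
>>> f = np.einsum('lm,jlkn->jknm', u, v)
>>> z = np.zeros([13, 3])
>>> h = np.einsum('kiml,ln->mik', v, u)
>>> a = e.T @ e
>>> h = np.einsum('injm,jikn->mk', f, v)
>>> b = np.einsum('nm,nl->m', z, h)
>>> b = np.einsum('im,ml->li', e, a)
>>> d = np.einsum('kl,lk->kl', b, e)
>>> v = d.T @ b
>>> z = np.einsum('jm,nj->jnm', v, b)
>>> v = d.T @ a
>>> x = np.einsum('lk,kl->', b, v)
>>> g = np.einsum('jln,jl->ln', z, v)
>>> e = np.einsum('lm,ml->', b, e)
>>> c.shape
(3, 3)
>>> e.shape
()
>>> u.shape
(5, 13)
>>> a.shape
(11, 11)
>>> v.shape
(3, 11)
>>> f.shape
(5, 5, 5, 13)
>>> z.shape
(3, 11, 3)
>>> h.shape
(13, 5)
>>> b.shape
(11, 3)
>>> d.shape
(11, 3)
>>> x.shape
()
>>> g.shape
(11, 3)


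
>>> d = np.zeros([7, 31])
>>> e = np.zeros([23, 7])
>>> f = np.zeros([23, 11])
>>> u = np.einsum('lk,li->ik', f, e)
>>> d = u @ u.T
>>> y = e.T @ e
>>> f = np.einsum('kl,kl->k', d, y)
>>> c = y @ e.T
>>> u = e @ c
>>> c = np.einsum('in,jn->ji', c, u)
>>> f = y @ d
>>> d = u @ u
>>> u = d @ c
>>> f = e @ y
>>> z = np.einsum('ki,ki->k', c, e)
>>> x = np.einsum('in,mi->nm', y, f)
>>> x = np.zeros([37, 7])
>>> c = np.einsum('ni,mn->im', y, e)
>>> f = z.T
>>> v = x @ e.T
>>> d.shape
(23, 23)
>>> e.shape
(23, 7)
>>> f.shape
(23,)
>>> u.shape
(23, 7)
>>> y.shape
(7, 7)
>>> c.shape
(7, 23)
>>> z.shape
(23,)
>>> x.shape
(37, 7)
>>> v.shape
(37, 23)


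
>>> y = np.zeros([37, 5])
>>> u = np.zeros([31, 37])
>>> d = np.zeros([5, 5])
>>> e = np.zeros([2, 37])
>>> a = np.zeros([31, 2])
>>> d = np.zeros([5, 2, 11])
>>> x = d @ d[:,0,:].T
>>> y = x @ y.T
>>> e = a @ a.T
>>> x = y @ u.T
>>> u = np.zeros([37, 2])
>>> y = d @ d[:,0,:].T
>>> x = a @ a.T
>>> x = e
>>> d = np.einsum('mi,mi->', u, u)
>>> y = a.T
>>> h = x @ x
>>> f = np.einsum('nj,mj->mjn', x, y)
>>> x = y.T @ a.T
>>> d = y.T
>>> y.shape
(2, 31)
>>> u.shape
(37, 2)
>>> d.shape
(31, 2)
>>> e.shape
(31, 31)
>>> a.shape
(31, 2)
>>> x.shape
(31, 31)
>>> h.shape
(31, 31)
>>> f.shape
(2, 31, 31)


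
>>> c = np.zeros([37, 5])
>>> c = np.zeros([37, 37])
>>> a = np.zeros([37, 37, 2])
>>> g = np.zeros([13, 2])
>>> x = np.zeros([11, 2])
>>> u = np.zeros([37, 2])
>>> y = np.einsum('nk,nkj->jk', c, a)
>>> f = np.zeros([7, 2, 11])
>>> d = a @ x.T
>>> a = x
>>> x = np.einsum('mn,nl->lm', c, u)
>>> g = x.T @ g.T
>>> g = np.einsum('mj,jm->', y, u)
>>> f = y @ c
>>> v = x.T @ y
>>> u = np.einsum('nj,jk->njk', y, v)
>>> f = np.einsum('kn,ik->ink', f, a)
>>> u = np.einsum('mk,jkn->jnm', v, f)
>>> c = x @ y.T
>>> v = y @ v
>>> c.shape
(2, 2)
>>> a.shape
(11, 2)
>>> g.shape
()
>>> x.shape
(2, 37)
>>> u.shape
(11, 2, 37)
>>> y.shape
(2, 37)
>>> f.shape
(11, 37, 2)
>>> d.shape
(37, 37, 11)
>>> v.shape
(2, 37)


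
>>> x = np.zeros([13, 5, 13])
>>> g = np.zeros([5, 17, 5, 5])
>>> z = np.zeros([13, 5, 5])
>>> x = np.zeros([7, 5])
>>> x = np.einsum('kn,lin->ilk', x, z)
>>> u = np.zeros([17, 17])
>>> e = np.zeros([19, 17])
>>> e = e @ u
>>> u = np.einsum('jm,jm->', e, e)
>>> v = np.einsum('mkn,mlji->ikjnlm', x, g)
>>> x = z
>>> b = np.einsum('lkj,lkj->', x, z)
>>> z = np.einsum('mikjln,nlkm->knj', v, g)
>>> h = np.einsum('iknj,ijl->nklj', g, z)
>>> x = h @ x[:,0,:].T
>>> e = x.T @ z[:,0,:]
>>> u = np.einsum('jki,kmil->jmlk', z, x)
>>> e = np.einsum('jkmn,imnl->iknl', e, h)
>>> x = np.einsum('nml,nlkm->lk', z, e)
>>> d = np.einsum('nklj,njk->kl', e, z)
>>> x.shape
(7, 7)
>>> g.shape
(5, 17, 5, 5)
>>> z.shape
(5, 5, 7)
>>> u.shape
(5, 17, 13, 5)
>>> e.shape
(5, 7, 7, 5)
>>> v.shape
(5, 13, 5, 7, 17, 5)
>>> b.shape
()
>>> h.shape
(5, 17, 7, 5)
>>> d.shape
(7, 7)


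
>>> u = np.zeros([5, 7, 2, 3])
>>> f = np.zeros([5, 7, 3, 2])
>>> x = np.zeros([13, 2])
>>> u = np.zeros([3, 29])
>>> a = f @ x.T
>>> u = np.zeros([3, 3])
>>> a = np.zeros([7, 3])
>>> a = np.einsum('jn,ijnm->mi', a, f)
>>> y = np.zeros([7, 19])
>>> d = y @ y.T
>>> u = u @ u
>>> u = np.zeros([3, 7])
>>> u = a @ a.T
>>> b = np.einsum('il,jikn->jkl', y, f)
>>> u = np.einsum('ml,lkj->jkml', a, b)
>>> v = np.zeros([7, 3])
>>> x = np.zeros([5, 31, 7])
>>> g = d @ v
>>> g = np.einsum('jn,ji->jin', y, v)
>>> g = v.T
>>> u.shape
(19, 3, 2, 5)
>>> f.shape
(5, 7, 3, 2)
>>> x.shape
(5, 31, 7)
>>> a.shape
(2, 5)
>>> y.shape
(7, 19)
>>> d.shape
(7, 7)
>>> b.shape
(5, 3, 19)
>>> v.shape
(7, 3)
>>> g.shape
(3, 7)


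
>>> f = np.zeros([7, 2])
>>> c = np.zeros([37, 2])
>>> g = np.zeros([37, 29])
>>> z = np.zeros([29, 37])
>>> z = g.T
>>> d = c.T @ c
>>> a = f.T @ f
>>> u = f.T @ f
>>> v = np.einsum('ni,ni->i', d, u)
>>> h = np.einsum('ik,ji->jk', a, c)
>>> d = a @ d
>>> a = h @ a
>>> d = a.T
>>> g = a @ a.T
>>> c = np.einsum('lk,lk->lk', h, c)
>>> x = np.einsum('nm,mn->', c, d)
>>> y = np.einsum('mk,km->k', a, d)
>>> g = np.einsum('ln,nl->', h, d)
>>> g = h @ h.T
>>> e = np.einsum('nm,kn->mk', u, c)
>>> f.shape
(7, 2)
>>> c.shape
(37, 2)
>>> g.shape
(37, 37)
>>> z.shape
(29, 37)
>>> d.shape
(2, 37)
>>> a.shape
(37, 2)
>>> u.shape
(2, 2)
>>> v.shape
(2,)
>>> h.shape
(37, 2)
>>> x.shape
()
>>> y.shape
(2,)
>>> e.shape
(2, 37)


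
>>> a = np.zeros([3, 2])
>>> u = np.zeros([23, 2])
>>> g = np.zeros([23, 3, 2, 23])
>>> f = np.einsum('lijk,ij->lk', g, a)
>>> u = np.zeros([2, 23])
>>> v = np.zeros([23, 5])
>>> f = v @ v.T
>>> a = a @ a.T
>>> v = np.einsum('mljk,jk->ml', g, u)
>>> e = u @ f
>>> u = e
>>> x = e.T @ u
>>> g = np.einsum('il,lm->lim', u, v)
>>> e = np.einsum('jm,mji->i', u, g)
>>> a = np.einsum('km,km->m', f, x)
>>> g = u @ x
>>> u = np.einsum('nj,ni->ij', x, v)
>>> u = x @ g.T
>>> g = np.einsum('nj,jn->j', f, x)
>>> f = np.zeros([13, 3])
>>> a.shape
(23,)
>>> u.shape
(23, 2)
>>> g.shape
(23,)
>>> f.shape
(13, 3)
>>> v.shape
(23, 3)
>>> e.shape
(3,)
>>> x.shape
(23, 23)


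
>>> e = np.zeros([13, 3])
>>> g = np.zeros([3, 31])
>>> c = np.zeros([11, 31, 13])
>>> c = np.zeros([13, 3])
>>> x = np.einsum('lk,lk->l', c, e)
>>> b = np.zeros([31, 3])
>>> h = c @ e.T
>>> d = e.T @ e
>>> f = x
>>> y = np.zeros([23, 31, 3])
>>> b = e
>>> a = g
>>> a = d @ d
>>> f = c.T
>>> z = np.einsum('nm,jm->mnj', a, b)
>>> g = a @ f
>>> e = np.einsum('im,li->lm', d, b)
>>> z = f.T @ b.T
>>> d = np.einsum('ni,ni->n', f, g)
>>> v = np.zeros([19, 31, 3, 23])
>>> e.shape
(13, 3)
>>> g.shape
(3, 13)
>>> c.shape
(13, 3)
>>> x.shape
(13,)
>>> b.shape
(13, 3)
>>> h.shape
(13, 13)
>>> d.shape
(3,)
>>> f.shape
(3, 13)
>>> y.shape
(23, 31, 3)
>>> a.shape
(3, 3)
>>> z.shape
(13, 13)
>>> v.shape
(19, 31, 3, 23)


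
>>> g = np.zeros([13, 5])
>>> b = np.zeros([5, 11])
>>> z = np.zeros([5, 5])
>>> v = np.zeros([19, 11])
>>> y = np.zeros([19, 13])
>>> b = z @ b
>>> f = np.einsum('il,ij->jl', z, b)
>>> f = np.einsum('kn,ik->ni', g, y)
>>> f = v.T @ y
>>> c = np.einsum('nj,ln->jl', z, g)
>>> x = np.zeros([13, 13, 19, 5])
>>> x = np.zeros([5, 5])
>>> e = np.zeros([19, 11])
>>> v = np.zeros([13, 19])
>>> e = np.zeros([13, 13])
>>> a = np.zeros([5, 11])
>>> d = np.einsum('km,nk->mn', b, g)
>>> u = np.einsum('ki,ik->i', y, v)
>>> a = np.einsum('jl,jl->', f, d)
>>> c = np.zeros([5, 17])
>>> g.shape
(13, 5)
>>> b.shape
(5, 11)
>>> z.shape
(5, 5)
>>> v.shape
(13, 19)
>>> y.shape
(19, 13)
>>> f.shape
(11, 13)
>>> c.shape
(5, 17)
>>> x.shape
(5, 5)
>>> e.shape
(13, 13)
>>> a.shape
()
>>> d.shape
(11, 13)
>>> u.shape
(13,)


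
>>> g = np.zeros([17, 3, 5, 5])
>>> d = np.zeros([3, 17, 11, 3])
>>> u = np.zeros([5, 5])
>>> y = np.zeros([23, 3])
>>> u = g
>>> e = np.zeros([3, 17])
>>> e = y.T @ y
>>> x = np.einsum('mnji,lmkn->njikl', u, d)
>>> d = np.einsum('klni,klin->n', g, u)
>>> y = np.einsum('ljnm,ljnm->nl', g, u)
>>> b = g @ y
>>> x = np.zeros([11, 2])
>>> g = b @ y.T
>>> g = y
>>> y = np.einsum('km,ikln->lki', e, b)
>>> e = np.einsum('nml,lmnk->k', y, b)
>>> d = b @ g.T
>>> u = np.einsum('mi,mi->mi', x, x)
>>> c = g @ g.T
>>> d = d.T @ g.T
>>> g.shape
(5, 17)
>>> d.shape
(5, 5, 3, 5)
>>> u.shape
(11, 2)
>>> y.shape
(5, 3, 17)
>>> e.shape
(17,)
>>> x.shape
(11, 2)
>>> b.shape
(17, 3, 5, 17)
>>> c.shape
(5, 5)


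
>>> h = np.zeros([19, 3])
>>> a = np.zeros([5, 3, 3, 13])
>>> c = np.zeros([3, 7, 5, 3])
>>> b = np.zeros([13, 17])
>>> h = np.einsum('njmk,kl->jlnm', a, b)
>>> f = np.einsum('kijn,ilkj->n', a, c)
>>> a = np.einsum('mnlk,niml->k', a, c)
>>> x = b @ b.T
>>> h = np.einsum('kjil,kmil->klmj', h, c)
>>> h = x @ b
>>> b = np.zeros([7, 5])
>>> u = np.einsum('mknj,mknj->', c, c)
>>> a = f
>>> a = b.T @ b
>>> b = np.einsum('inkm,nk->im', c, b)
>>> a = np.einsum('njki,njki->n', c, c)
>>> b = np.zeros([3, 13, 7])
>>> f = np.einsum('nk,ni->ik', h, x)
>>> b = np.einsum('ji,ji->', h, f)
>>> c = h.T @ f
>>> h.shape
(13, 17)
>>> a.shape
(3,)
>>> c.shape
(17, 17)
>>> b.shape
()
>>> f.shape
(13, 17)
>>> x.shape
(13, 13)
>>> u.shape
()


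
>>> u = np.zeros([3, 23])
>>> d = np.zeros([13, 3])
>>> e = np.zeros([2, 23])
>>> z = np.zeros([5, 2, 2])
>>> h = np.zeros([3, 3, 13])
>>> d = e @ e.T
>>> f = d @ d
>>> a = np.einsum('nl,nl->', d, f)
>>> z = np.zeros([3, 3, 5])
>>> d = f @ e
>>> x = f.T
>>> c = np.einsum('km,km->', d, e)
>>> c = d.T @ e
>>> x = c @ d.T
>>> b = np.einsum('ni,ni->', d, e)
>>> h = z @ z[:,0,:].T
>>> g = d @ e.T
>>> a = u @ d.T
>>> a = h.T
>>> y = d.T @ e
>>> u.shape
(3, 23)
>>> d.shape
(2, 23)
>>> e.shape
(2, 23)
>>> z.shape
(3, 3, 5)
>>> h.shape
(3, 3, 3)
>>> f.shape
(2, 2)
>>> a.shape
(3, 3, 3)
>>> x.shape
(23, 2)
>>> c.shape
(23, 23)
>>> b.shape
()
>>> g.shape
(2, 2)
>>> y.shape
(23, 23)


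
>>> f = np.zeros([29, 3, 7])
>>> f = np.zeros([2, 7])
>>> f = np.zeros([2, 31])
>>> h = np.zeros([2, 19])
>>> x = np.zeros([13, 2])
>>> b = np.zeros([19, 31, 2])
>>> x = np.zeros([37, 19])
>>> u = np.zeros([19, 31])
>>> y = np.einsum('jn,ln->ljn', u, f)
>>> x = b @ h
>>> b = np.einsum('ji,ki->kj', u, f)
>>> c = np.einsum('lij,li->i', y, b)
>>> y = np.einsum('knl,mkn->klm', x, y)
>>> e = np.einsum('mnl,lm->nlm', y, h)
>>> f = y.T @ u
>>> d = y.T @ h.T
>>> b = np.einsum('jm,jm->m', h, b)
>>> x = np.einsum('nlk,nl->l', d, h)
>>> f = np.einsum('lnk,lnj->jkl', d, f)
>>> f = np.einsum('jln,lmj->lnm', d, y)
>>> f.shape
(19, 2, 19)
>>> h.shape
(2, 19)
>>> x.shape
(19,)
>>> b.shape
(19,)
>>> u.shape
(19, 31)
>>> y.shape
(19, 19, 2)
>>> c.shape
(19,)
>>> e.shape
(19, 2, 19)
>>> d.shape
(2, 19, 2)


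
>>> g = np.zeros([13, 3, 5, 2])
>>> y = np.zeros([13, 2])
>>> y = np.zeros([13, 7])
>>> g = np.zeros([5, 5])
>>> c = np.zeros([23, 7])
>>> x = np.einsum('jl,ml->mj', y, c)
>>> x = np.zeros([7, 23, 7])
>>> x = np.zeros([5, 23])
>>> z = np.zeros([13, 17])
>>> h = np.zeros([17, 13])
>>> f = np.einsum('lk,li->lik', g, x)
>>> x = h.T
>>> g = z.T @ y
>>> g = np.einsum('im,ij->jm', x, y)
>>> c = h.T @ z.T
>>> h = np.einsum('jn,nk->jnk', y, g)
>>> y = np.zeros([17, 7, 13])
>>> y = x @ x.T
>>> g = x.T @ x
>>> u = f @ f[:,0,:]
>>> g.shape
(17, 17)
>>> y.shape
(13, 13)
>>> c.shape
(13, 13)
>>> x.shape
(13, 17)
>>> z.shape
(13, 17)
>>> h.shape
(13, 7, 17)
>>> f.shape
(5, 23, 5)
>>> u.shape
(5, 23, 5)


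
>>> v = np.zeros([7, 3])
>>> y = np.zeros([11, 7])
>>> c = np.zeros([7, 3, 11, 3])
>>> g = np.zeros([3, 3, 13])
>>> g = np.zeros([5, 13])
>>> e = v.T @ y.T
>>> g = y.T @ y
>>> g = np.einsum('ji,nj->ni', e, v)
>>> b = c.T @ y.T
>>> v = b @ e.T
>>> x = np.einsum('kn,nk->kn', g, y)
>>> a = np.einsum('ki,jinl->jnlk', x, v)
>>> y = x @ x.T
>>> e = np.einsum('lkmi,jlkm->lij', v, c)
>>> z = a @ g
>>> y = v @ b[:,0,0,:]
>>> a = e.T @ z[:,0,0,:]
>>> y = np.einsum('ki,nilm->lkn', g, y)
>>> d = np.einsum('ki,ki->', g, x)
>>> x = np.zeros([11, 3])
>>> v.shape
(3, 11, 3, 3)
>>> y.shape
(3, 7, 3)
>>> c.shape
(7, 3, 11, 3)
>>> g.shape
(7, 11)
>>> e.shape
(3, 3, 7)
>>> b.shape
(3, 11, 3, 11)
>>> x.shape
(11, 3)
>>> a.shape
(7, 3, 11)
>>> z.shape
(3, 3, 3, 11)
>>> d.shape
()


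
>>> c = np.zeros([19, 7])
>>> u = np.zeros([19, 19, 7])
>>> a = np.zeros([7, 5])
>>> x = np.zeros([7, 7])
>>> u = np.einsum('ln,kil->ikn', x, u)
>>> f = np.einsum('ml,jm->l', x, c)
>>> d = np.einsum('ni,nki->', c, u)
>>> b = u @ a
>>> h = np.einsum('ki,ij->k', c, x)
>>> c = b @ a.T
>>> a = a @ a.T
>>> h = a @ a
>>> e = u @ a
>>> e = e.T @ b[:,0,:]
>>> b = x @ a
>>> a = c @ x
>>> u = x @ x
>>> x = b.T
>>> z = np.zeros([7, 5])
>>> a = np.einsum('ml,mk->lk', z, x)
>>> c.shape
(19, 19, 7)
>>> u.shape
(7, 7)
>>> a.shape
(5, 7)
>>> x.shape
(7, 7)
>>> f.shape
(7,)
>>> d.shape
()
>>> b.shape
(7, 7)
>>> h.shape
(7, 7)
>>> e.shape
(7, 19, 5)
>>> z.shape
(7, 5)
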